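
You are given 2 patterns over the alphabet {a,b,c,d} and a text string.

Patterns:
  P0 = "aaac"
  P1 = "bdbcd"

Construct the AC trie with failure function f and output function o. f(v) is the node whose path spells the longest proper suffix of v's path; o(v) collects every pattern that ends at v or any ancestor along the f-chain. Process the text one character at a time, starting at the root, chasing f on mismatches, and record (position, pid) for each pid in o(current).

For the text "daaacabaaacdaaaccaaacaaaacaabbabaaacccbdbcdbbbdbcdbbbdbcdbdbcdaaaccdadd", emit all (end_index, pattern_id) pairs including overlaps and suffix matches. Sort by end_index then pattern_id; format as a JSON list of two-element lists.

Build automaton:
Trie nodes:
  0='ε' goto a→1 b→5
  1='a' goto a→2
  2='aa' goto a→3
  3='aaa' goto c→4
  4='aaac' goto ·  ←P0
  5='b' goto d→6
  6='bd' goto b→7
  7='bdb' goto c→8
  8='bdbc' goto d→9
  9='bdbcd' goto ·  ←P1

BFS fail/out derivation:
  fail(1) 'a': from fail(0)=0 chase 'a': 0 ⇒ 0;  out=∅∪out(0)=∅
  fail(5) 'b': from fail(0)=0 chase 'b': 0 ⇒ 0;  out=∅∪out(0)=∅
  fail(2) 'aa': from fail(1)=0 chase 'a': 0 ⇒ 1;  out=∅∪out(1)=∅
  fail(6) 'bd': from fail(5)=0 chase 'd': 0 ⇒ 0;  out=∅∪out(0)=∅
  fail(3) 'aaa': from fail(2)=1 chase 'a': 1 ⇒ 2;  out=∅∪out(2)=∅
  fail(7) 'bdb': from fail(6)=0 chase 'b': 0 ⇒ 5;  out=∅∪out(5)=∅
  fail(4) 'aaac': from fail(3)=2 chase 'c': 2→1→0 ⇒ 0;  out={0}∪out(0)={0}
  fail(8) 'bdbc': from fail(7)=5 chase 'c': 5→0 ⇒ 0;  out=∅∪out(0)=∅
  fail(9) 'bdbcd': from fail(8)=0 chase 'd': 0 ⇒ 0;  out={1}∪out(0)={1}

Text stream:
i=0 'd': node 0→0
i=1 'a': node 0→1
i=2 'a': node 1→2
i=3 'a': node 2→3
i=4 'c': node 3→4  emit P0@[1:4]
i=5 'a': node 4→1 ·f
i=6 'b': node 1→5 ·f
i=7 'a': node 5→1 ·f
i=8 'a': node 1→2
i=9 'a': node 2→3
i=10 'c': node 3→4  emit P0@[7:10]
i=11 'd': node 4→0 ·f
i=12 'a': node 0→1
i=13 'a': node 1→2
i=14 'a': node 2→3
i=15 'c': node 3→4  emit P0@[12:15]
i=16 'c': node 4→0 ·f
i=17 'a': node 0→1
i=18 'a': node 1→2
i=19 'a': node 2→3
i=20 'c': node 3→4  emit P0@[17:20]
i=21 'a': node 4→1 ·f
i=22 'a': node 1→2
i=23 'a': node 2→3
i=24 'a': node 3→3 ·f
i=25 'c': node 3→4  emit P0@[22:25]
i=26 'a': node 4→1 ·f
i=27 'a': node 1→2
i=28 'b': node 2→5 ·f
i=29 'b': node 5→5 ·f
i=30 'a': node 5→1 ·f
i=31 'b': node 1→5 ·f
i=32 'a': node 5→1 ·f
i=33 'a': node 1→2
i=34 'a': node 2→3
i=35 'c': node 3→4  emit P0@[32:35]
i=36 'c': node 4→0 ·f
i=37 'c': node 0→0
i=38 'b': node 0→5
i=39 'd': node 5→6
i=40 'b': node 6→7
i=41 'c': node 7→8
i=42 'd': node 8→9  emit P1@[38:42]
i=43 'b': node 9→5 ·f
i=44 'b': node 5→5 ·f
i=45 'b': node 5→5 ·f
i=46 'd': node 5→6
i=47 'b': node 6→7
i=48 'c': node 7→8
i=49 'd': node 8→9  emit P1@[45:49]
i=50 'b': node 9→5 ·f
i=51 'b': node 5→5 ·f
i=52 'b': node 5→5 ·f
i=53 'd': node 5→6
i=54 'b': node 6→7
i=55 'c': node 7→8
i=56 'd': node 8→9  emit P1@[52:56]
i=57 'b': node 9→5 ·f
i=58 'd': node 5→6
i=59 'b': node 6→7
i=60 'c': node 7→8
i=61 'd': node 8→9  emit P1@[57:61]
i=62 'a': node 9→1 ·f
i=63 'a': node 1→2
i=64 'a': node 2→3
i=65 'c': node 3→4  emit P0@[62:65]
i=66 'c': node 4→0 ·f
i=67 'd': node 0→0
i=68 'a': node 0→1
i=69 'd': node 1→0 ·f
i=70 'd': node 0→0

All matches (sorted): [[4,0],[10,0],[15,0],[20,0],[25,0],[35,0],[42,1],[49,1],[56,1],[61,1],[65,0]]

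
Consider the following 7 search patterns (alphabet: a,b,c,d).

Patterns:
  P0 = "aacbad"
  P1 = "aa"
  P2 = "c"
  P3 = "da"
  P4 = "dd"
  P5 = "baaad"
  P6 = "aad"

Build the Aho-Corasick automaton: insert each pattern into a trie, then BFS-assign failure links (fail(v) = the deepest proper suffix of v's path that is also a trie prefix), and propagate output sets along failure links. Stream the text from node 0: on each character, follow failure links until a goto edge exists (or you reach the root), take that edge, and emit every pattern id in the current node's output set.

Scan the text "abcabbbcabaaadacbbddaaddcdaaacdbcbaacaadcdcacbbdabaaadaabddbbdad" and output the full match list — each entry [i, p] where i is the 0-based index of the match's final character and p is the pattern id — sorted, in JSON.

Construct AC machine:
Trie (insert patterns):
  n0 'ε': a→1 b→11 c→7 d→8
  n1 'a': a→2
  n2 'aa': c→3 d→16  ←P1
  n3 'aac': b→4
  n4 'aacb': a→5
  n5 'aacba': d→6
  n6 'aacbad': ·  ←P0
  n7 'c': ·  ←P2
  n8 'd': a→9 d→10
  n9 'da': ·  ←P3
  n10 'dd': ·  ←P4
  n11 'b': a→12
  n12 'ba': a→13
  n13 'baa': a→14
  n14 'baaa': d→15
  n15 'baaad': ·  ←P5
  n16 'aad': ·  ←P6

BFS fail/out derivation:
  fail(1) 'a': from fail(0)=0 chase 'a': 0 ⇒ 0;  out=∅∪out(0)=∅
  fail(7) 'c': from fail(0)=0 chase 'c': 0 ⇒ 0;  out={2}∪out(0)={2}
  fail(8) 'd': from fail(0)=0 chase 'd': 0 ⇒ 0;  out=∅∪out(0)=∅
  fail(11) 'b': from fail(0)=0 chase 'b': 0 ⇒ 0;  out=∅∪out(0)=∅
  fail(2) 'aa': from fail(1)=0 chase 'a': 0 ⇒ 1;  out={1}∪out(1)={1}
  fail(9) 'da': from fail(8)=0 chase 'a': 0 ⇒ 1;  out={3}∪out(1)={3}
  fail(10) 'dd': from fail(8)=0 chase 'd': 0 ⇒ 8;  out={4}∪out(8)={4}
  fail(12) 'ba': from fail(11)=0 chase 'a': 0 ⇒ 1;  out=∅∪out(1)=∅
  fail(3) 'aac': from fail(2)=1 chase 'c': 1→0 ⇒ 7;  out=∅∪out(7)={2}
  fail(13) 'baa': from fail(12)=1 chase 'a': 1 ⇒ 2;  out=∅∪out(2)={1}
  fail(16) 'aad': from fail(2)=1 chase 'd': 1→0 ⇒ 8;  out={6}∪out(8)={6}
  fail(4) 'aacb': from fail(3)=7 chase 'b': 7→0 ⇒ 11;  out=∅∪out(11)=∅
  fail(14) 'baaa': from fail(13)=2 chase 'a': 2→1 ⇒ 2;  out=∅∪out(2)={1}
  fail(5) 'aacba': from fail(4)=11 chase 'a': 11 ⇒ 12;  out=∅∪out(12)=∅
  fail(15) 'baaad': from fail(14)=2 chase 'd': 2 ⇒ 16;  out={5}∪out(16)={5,6}
  fail(6) 'aacbad': from fail(5)=12 chase 'd': 12→1→0 ⇒ 8;  out={0}∪out(8)={0}

Run:
[0] read 'a'  n0⇒n1
[1] read 'b'  n1⇒n11 ·f
[2] read 'c'  n11⇒n7 ·f  emit P2@[2:2]
[3] read 'a'  n7⇒n1 ·f
[4] read 'b'  n1⇒n11 ·f
[5] read 'b'  n11⇒n11 ·f
[6] read 'b'  n11⇒n11 ·f
[7] read 'c'  n11⇒n7 ·f  emit P2@[7:7]
[8] read 'a'  n7⇒n1 ·f
[9] read 'b'  n1⇒n11 ·f
[10] read 'a'  n11⇒n12
[11] read 'a'  n12⇒n13  emit P1@[10:11]
[12] read 'a'  n13⇒n14  emit P1@[11:12]
[13] read 'd'  n14⇒n15  emit P5@[9:13],P6@[11:13]
[14] read 'a'  n15⇒n9 ·f  emit P3@[13:14]
[15] read 'c'  n9⇒n7 ·f  emit P2@[15:15]
[16] read 'b'  n7⇒n11 ·f
[17] read 'b'  n11⇒n11 ·f
[18] read 'd'  n11⇒n8 ·f
[19] read 'd'  n8⇒n10  emit P4@[18:19]
[20] read 'a'  n10⇒n9 ·f  emit P3@[19:20]
[21] read 'a'  n9⇒n2 ·f  emit P1@[20:21]
[22] read 'd'  n2⇒n16  emit P6@[20:22]
[23] read 'd'  n16⇒n10 ·f  emit P4@[22:23]
[24] read 'c'  n10⇒n7 ·f  emit P2@[24:24]
[25] read 'd'  n7⇒n8 ·f
[26] read 'a'  n8⇒n9  emit P3@[25:26]
[27] read 'a'  n9⇒n2 ·f  emit P1@[26:27]
[28] read 'a'  n2⇒n2 ·f  emit P1@[27:28]
[29] read 'c'  n2⇒n3  emit P2@[29:29]
[30] read 'd'  n3⇒n8 ·f
[31] read 'b'  n8⇒n11 ·f
[32] read 'c'  n11⇒n7 ·f  emit P2@[32:32]
[33] read 'b'  n7⇒n11 ·f
[34] read 'a'  n11⇒n12
[35] read 'a'  n12⇒n13  emit P1@[34:35]
[36] read 'c'  n13⇒n3 ·f  emit P2@[36:36]
[37] read 'a'  n3⇒n1 ·f
[38] read 'a'  n1⇒n2  emit P1@[37:38]
[39] read 'd'  n2⇒n16  emit P6@[37:39]
[40] read 'c'  n16⇒n7 ·f  emit P2@[40:40]
[41] read 'd'  n7⇒n8 ·f
[42] read 'c'  n8⇒n7 ·f  emit P2@[42:42]
[43] read 'a'  n7⇒n1 ·f
[44] read 'c'  n1⇒n7 ·f  emit P2@[44:44]
[45] read 'b'  n7⇒n11 ·f
[46] read 'b'  n11⇒n11 ·f
[47] read 'd'  n11⇒n8 ·f
[48] read 'a'  n8⇒n9  emit P3@[47:48]
[49] read 'b'  n9⇒n11 ·f
[50] read 'a'  n11⇒n12
[51] read 'a'  n12⇒n13  emit P1@[50:51]
[52] read 'a'  n13⇒n14  emit P1@[51:52]
[53] read 'd'  n14⇒n15  emit P5@[49:53],P6@[51:53]
[54] read 'a'  n15⇒n9 ·f  emit P3@[53:54]
[55] read 'a'  n9⇒n2 ·f  emit P1@[54:55]
[56] read 'b'  n2⇒n11 ·f
[57] read 'd'  n11⇒n8 ·f
[58] read 'd'  n8⇒n10  emit P4@[57:58]
[59] read 'b'  n10⇒n11 ·f
[60] read 'b'  n11⇒n11 ·f
[61] read 'd'  n11⇒n8 ·f
[62] read 'a'  n8⇒n9  emit P3@[61:62]
[63] read 'd'  n9⇒n8 ·f

All matches (sorted): [[2,2],[7,2],[11,1],[12,1],[13,5],[13,6],[14,3],[15,2],[19,4],[20,3],[21,1],[22,6],[23,4],[24,2],[26,3],[27,1],[28,1],[29,2],[32,2],[35,1],[36,2],[38,1],[39,6],[40,2],[42,2],[44,2],[48,3],[51,1],[52,1],[53,5],[53,6],[54,3],[55,1],[58,4],[62,3]]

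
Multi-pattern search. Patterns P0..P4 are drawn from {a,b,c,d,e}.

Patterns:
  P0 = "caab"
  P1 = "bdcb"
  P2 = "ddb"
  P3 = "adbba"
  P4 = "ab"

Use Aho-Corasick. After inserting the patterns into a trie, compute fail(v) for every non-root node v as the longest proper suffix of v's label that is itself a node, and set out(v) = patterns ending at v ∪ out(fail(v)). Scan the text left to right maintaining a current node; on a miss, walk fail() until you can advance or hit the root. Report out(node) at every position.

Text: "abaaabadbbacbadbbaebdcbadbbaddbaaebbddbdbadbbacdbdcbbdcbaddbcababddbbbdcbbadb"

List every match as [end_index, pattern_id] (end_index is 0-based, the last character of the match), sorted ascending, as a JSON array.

Build automaton:
Trie nodes:
  0='ε' goto a→12 b→5 c→1 d→9
  1='c' goto a→2
  2='ca' goto a→3
  3='caa' goto b→4
  4='caab' goto ·  [P0 ends]
  5='b' goto d→6
  6='bd' goto c→7
  7='bdc' goto b→8
  8='bdcb' goto ·  [P1 ends]
  9='d' goto d→10
  10='dd' goto b→11
  11='ddb' goto ·  [P2 ends]
  12='a' goto b→17 d→13
  13='ad' goto b→14
  14='adb' goto b→15
  15='adbb' goto a→16
  16='adbba' goto ·  [P3 ends]
  17='ab' goto ·  [P4 ends]

BFS fail/out derivation:
  n1('c'): parent n0 fail=0; on 'c' 0 → fail=0;  out ∅∪∅=∅
  n5('b'): parent n0 fail=0; on 'b' 0 → fail=0;  out ∅∪∅=∅
  n9('d'): parent n0 fail=0; on 'd' 0 → fail=0;  out ∅∪∅=∅
  n12('a'): parent n0 fail=0; on 'a' 0 → fail=0;  out ∅∪∅=∅
  n2('ca'): parent n1 fail=0; on 'a' 0 → fail=12;  out ∅∪∅=∅
  n6('bd'): parent n5 fail=0; on 'd' 0 → fail=9;  out ∅∪∅=∅
  n10('dd'): parent n9 fail=0; on 'd' 0 → fail=9;  out ∅∪∅=∅
  n13('ad'): parent n12 fail=0; on 'd' 0 → fail=9;  out ∅∪∅=∅
  n17('ab'): parent n12 fail=0; on 'b' 0 → fail=5;  out {4}∪∅={4}
  n3('caa'): parent n2 fail=12; on 'a' 12→0 → fail=12;  out ∅∪∅=∅
  n7('bdc'): parent n6 fail=9; on 'c' 9→0 → fail=1;  out ∅∪∅=∅
  n11('ddb'): parent n10 fail=9; on 'b' 9→0 → fail=5;  out {2}∪∅={2}
  n14('adb'): parent n13 fail=9; on 'b' 9→0 → fail=5;  out ∅∪∅=∅
  n4('caab'): parent n3 fail=12; on 'b' 12 → fail=17;  out {0}∪{4}={0,4}
  n8('bdcb'): parent n7 fail=1; on 'b' 1→0 → fail=5;  out {1}∪∅={1}
  n15('adbb'): parent n14 fail=5; on 'b' 5→0 → fail=5;  out ∅∪∅=∅
  n16('adbba'): parent n15 fail=5; on 'a' 5→0 → fail=12;  out {3}∪∅={3}

Run:
i=0 'a': node 0→12
i=1 'b': node 12→17  emit P4@[0:1]
i=2 'a': node 17→12 (via fail)
i=3 'a': node 12→12 (via fail)
i=4 'a': node 12→12 (via fail)
i=5 'b': node 12→17  emit P4@[4:5]
i=6 'a': node 17→12 (via fail)
i=7 'd': node 12→13
i=8 'b': node 13→14
i=9 'b': node 14→15
i=10 'a': node 15→16  emit P3@[6:10]
i=11 'c': node 16→1 (via fail)
i=12 'b': node 1→5 (via fail)
i=13 'a': node 5→12 (via fail)
i=14 'd': node 12→13
i=15 'b': node 13→14
i=16 'b': node 14→15
i=17 'a': node 15→16  emit P3@[13:17]
i=18 'e': node 16→0 (via fail)
i=19 'b': node 0→5
i=20 'd': node 5→6
i=21 'c': node 6→7
i=22 'b': node 7→8  emit P1@[19:22]
i=23 'a': node 8→12 (via fail)
i=24 'd': node 12→13
i=25 'b': node 13→14
i=26 'b': node 14→15
i=27 'a': node 15→16  emit P3@[23:27]
i=28 'd': node 16→13 (via fail)
i=29 'd': node 13→10 (via fail)
i=30 'b': node 10→11  emit P2@[28:30]
i=31 'a': node 11→12 (via fail)
i=32 'a': node 12→12 (via fail)
i=33 'e': node 12→0 (via fail)
i=34 'b': node 0→5
i=35 'b': node 5→5 (via fail)
i=36 'd': node 5→6
i=37 'd': node 6→10 (via fail)
i=38 'b': node 10→11  emit P2@[36:38]
i=39 'd': node 11→6 (via fail)
i=40 'b': node 6→5 (via fail)
i=41 'a': node 5→12 (via fail)
i=42 'd': node 12→13
i=43 'b': node 13→14
i=44 'b': node 14→15
i=45 'a': node 15→16  emit P3@[41:45]
i=46 'c': node 16→1 (via fail)
i=47 'd': node 1→9 (via fail)
i=48 'b': node 9→5 (via fail)
i=49 'd': node 5→6
i=50 'c': node 6→7
i=51 'b': node 7→8  emit P1@[48:51]
i=52 'b': node 8→5 (via fail)
i=53 'd': node 5→6
i=54 'c': node 6→7
i=55 'b': node 7→8  emit P1@[52:55]
i=56 'a': node 8→12 (via fail)
i=57 'd': node 12→13
i=58 'd': node 13→10 (via fail)
i=59 'b': node 10→11  emit P2@[57:59]
i=60 'c': node 11→1 (via fail)
i=61 'a': node 1→2
i=62 'b': node 2→17 (via fail)  emit P4@[61:62]
i=63 'a': node 17→12 (via fail)
i=64 'b': node 12→17  emit P4@[63:64]
i=65 'd': node 17→6 (via fail)
i=66 'd': node 6→10 (via fail)
i=67 'b': node 10→11  emit P2@[65:67]
i=68 'b': node 11→5 (via fail)
i=69 'b': node 5→5 (via fail)
i=70 'd': node 5→6
i=71 'c': node 6→7
i=72 'b': node 7→8  emit P1@[69:72]
i=73 'b': node 8→5 (via fail)
i=74 'a': node 5→12 (via fail)
i=75 'd': node 12→13
i=76 'b': node 13→14

Matches: [[1,4],[5,4],[10,3],[17,3],[22,1],[27,3],[30,2],[38,2],[45,3],[51,1],[55,1],[59,2],[62,4],[64,4],[67,2],[72,1]]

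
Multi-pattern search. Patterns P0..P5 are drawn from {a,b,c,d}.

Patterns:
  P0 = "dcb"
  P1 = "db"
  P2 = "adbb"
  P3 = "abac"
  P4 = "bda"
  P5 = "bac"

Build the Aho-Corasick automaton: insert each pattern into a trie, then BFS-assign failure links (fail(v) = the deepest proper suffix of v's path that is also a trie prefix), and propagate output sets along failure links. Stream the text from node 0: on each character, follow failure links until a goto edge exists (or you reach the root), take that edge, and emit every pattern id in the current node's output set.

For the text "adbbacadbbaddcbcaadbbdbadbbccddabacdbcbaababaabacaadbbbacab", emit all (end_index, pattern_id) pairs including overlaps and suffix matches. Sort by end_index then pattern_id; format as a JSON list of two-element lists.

Construct AC machine:
Trie (insert patterns):
  n0 'ε': a→5 b→12 d→1
  n1 'd': b→4 c→2
  n2 'dc': b→3
  n3 'dcb': ·  [P0 ends]
  n4 'db': ·  [P1 ends]
  n5 'a': b→9 d→6
  n6 'ad': b→7
  n7 'adb': b→8
  n8 'adbb': ·  [P2 ends]
  n9 'ab': a→10
  n10 'aba': c→11
  n11 'abac': ·  [P3 ends]
  n12 'b': a→15 d→13
  n13 'bd': a→14
  n14 'bda': ·  [P4 ends]
  n15 'ba': c→16
  n16 'bac': ·  [P5 ends]

Failure links (BFS by depth):
  n1('d'): parent n0 fail=0; on 'd' 0 → fail=0;  out ∅∪∅=∅
  n5('a'): parent n0 fail=0; on 'a' 0 → fail=0;  out ∅∪∅=∅
  n12('b'): parent n0 fail=0; on 'b' 0 → fail=0;  out ∅∪∅=∅
  n2('dc'): parent n1 fail=0; on 'c' 0 → fail=0;  out ∅∪∅=∅
  n4('db'): parent n1 fail=0; on 'b' 0 → fail=12;  out {1}∪∅={1}
  n6('ad'): parent n5 fail=0; on 'd' 0 → fail=1;  out ∅∪∅=∅
  n9('ab'): parent n5 fail=0; on 'b' 0 → fail=12;  out ∅∪∅=∅
  n13('bd'): parent n12 fail=0; on 'd' 0 → fail=1;  out ∅∪∅=∅
  n15('ba'): parent n12 fail=0; on 'a' 0 → fail=5;  out ∅∪∅=∅
  n3('dcb'): parent n2 fail=0; on 'b' 0 → fail=12;  out {0}∪∅={0}
  n7('adb'): parent n6 fail=1; on 'b' 1 → fail=4;  out ∅∪{1}={1}
  n10('aba'): parent n9 fail=12; on 'a' 12 → fail=15;  out ∅∪∅=∅
  n14('bda'): parent n13 fail=1; on 'a' 1→0 → fail=5;  out {4}∪∅={4}
  n16('bac'): parent n15 fail=5; on 'c' 5→0 → fail=0;  out {5}∪∅={5}
  n8('adbb'): parent n7 fail=4; on 'b' 4→12→0 → fail=12;  out {2}∪∅={2}
  n11('abac'): parent n10 fail=15; on 'c' 15 → fail=16;  out {3}∪{5}={3,5}

Run:
pos 0 'a': at 5
pos 1 'd': at 6
pos 2 'b': at 7  → match P1@[1:2]
pos 3 'b': at 8  → match P2@[0:3]
pos 4 'a': at 15 (fail-walked)
pos 5 'c': at 16  → match P5@[3:5]
pos 6 'a': at 5 (fail-walked)
pos 7 'd': at 6
pos 8 'b': at 7  → match P1@[7:8]
pos 9 'b': at 8  → match P2@[6:9]
pos 10 'a': at 15 (fail-walked)
pos 11 'd': at 6 (fail-walked)
pos 12 'd': at 1 (fail-walked)
pos 13 'c': at 2
pos 14 'b': at 3  → match P0@[12:14]
pos 15 'c': at 0 (fail-walked)
pos 16 'a': at 5
pos 17 'a': at 5 (fail-walked)
pos 18 'd': at 6
pos 19 'b': at 7  → match P1@[18:19]
pos 20 'b': at 8  → match P2@[17:20]
pos 21 'd': at 13 (fail-walked)
pos 22 'b': at 4 (fail-walked)  → match P1@[21:22]
pos 23 'a': at 15 (fail-walked)
pos 24 'd': at 6 (fail-walked)
pos 25 'b': at 7  → match P1@[24:25]
pos 26 'b': at 8  → match P2@[23:26]
pos 27 'c': at 0 (fail-walked)
pos 28 'c': at 0
pos 29 'd': at 1
pos 30 'd': at 1 (fail-walked)
pos 31 'a': at 5 (fail-walked)
pos 32 'b': at 9
pos 33 'a': at 10
pos 34 'c': at 11  → match P3@[31:34],P5@[32:34]
pos 35 'd': at 1 (fail-walked)
pos 36 'b': at 4  → match P1@[35:36]
pos 37 'c': at 0 (fail-walked)
pos 38 'b': at 12
pos 39 'a': at 15
pos 40 'a': at 5 (fail-walked)
pos 41 'b': at 9
pos 42 'a': at 10
pos 43 'b': at 9 (fail-walked)
pos 44 'a': at 10
pos 45 'a': at 5 (fail-walked)
pos 46 'b': at 9
pos 47 'a': at 10
pos 48 'c': at 11  → match P3@[45:48],P5@[46:48]
pos 49 'a': at 5 (fail-walked)
pos 50 'a': at 5 (fail-walked)
pos 51 'd': at 6
pos 52 'b': at 7  → match P1@[51:52]
pos 53 'b': at 8  → match P2@[50:53]
pos 54 'b': at 12 (fail-walked)
pos 55 'a': at 15
pos 56 'c': at 16  → match P5@[54:56]
pos 57 'a': at 5 (fail-walked)
pos 58 'b': at 9

Result: [[2,1],[3,2],[5,5],[8,1],[9,2],[14,0],[19,1],[20,2],[22,1],[25,1],[26,2],[34,3],[34,5],[36,1],[48,3],[48,5],[52,1],[53,2],[56,5]]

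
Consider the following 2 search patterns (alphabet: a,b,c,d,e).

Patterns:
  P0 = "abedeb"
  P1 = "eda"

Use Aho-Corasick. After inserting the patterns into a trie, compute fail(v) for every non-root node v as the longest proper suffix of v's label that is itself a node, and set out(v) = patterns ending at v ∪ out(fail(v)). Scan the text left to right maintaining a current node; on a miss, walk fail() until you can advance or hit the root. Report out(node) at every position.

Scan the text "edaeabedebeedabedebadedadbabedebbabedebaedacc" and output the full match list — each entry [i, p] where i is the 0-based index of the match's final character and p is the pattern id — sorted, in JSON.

Build:
Trie (insert patterns):
  0='ε' goto a→1 e→7
  1='a' goto b→2
  2='ab' goto e→3
  3='abe' goto d→4
  4='abed' goto e→5
  5='abede' goto b→6
  6='abedeb' goto ·  [P0 ends]
  7='e' goto d→8
  8='ed' goto a→9
  9='eda' goto ·  [P1 ends]

Failure links (BFS by depth):
  fail(1) 'a': from fail(0)=0 chase 'a': 0 ⇒ 0;  out=∅∪out(0)=∅
  fail(7) 'e': from fail(0)=0 chase 'e': 0 ⇒ 0;  out=∅∪out(0)=∅
  fail(2) 'ab': from fail(1)=0 chase 'b': 0 ⇒ 0;  out=∅∪out(0)=∅
  fail(8) 'ed': from fail(7)=0 chase 'd': 0 ⇒ 0;  out=∅∪out(0)=∅
  fail(3) 'abe': from fail(2)=0 chase 'e': 0 ⇒ 7;  out=∅∪out(7)=∅
  fail(9) 'eda': from fail(8)=0 chase 'a': 0 ⇒ 1;  out={1}∪out(1)={1}
  fail(4) 'abed': from fail(3)=7 chase 'd': 7 ⇒ 8;  out=∅∪out(8)=∅
  fail(5) 'abede': from fail(4)=8 chase 'e': 8→0 ⇒ 7;  out=∅∪out(7)=∅
  fail(6) 'abedeb': from fail(5)=7 chase 'b': 7→0 ⇒ 0;  out={0}∪out(0)={0}

Run:
[0] read 'e'  n0⇒n7
[1] read 'd'  n7⇒n8
[2] read 'a'  n8⇒n9  → match P1@[0:2]
[3] read 'e'  n9⇒n7 ·f
[4] read 'a'  n7⇒n1 ·f
[5] read 'b'  n1⇒n2
[6] read 'e'  n2⇒n3
[7] read 'd'  n3⇒n4
[8] read 'e'  n4⇒n5
[9] read 'b'  n5⇒n6  → match P0@[4:9]
[10] read 'e'  n6⇒n7 ·f
[11] read 'e'  n7⇒n7 ·f
[12] read 'd'  n7⇒n8
[13] read 'a'  n8⇒n9  → match P1@[11:13]
[14] read 'b'  n9⇒n2 ·f
[15] read 'e'  n2⇒n3
[16] read 'd'  n3⇒n4
[17] read 'e'  n4⇒n5
[18] read 'b'  n5⇒n6  → match P0@[13:18]
[19] read 'a'  n6⇒n1 ·f
[20] read 'd'  n1⇒n0 ·f
[21] read 'e'  n0⇒n7
[22] read 'd'  n7⇒n8
[23] read 'a'  n8⇒n9  → match P1@[21:23]
[24] read 'd'  n9⇒n0 ·f
[25] read 'b'  n0⇒n0
[26] read 'a'  n0⇒n1
[27] read 'b'  n1⇒n2
[28] read 'e'  n2⇒n3
[29] read 'd'  n3⇒n4
[30] read 'e'  n4⇒n5
[31] read 'b'  n5⇒n6  → match P0@[26:31]
[32] read 'b'  n6⇒n0 ·f
[33] read 'a'  n0⇒n1
[34] read 'b'  n1⇒n2
[35] read 'e'  n2⇒n3
[36] read 'd'  n3⇒n4
[37] read 'e'  n4⇒n5
[38] read 'b'  n5⇒n6  → match P0@[33:38]
[39] read 'a'  n6⇒n1 ·f
[40] read 'e'  n1⇒n7 ·f
[41] read 'd'  n7⇒n8
[42] read 'a'  n8⇒n9  → match P1@[40:42]
[43] read 'c'  n9⇒n0 ·f
[44] read 'c'  n0⇒n0

All matches (sorted): [[2,1],[9,0],[13,1],[18,0],[23,1],[31,0],[38,0],[42,1]]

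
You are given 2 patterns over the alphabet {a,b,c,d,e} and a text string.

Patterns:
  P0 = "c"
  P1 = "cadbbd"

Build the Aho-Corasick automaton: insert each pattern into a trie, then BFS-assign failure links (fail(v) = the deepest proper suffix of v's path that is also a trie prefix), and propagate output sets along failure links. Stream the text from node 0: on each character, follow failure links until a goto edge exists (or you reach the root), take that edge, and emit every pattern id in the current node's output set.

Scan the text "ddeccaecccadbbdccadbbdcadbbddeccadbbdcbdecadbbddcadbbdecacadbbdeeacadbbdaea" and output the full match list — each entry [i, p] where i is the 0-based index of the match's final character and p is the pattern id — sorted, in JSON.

Build automaton:
Trie (insert patterns):
  n0 'ε': c→1
  n1 'c': a→2  ←P0
  n2 'ca': d→3
  n3 'cad': b→4
  n4 'cadb': b→5
  n5 'cadbb': d→6
  n6 'cadbbd': ·  ←P1

BFS fail/out derivation:
  n1('c'): parent n0 fail=0; on 'c' 0 → fail=0;  out {0}∪∅={0}
  n2('ca'): parent n1 fail=0; on 'a' 0 → fail=0;  out ∅∪∅=∅
  n3('cad'): parent n2 fail=0; on 'd' 0 → fail=0;  out ∅∪∅=∅
  n4('cadb'): parent n3 fail=0; on 'b' 0 → fail=0;  out ∅∪∅=∅
  n5('cadbb'): parent n4 fail=0; on 'b' 0 → fail=0;  out ∅∪∅=∅
  n6('cadbbd'): parent n5 fail=0; on 'd' 0 → fail=0;  out {1}∪∅={1}

Run:
i=0 'd': node 0→0
i=1 'd': node 0→0
i=2 'e': node 0→0
i=3 'c': node 0→1  ** P0@[3:3]
i=4 'c': node 1→1 (via fail)  ** P0@[4:4]
i=5 'a': node 1→2
i=6 'e': node 2→0 (via fail)
i=7 'c': node 0→1  ** P0@[7:7]
i=8 'c': node 1→1 (via fail)  ** P0@[8:8]
i=9 'c': node 1→1 (via fail)  ** P0@[9:9]
i=10 'a': node 1→2
i=11 'd': node 2→3
i=12 'b': node 3→4
i=13 'b': node 4→5
i=14 'd': node 5→6  ** P1@[9:14]
i=15 'c': node 6→1 (via fail)  ** P0@[15:15]
i=16 'c': node 1→1 (via fail)  ** P0@[16:16]
i=17 'a': node 1→2
i=18 'd': node 2→3
i=19 'b': node 3→4
i=20 'b': node 4→5
i=21 'd': node 5→6  ** P1@[16:21]
i=22 'c': node 6→1 (via fail)  ** P0@[22:22]
i=23 'a': node 1→2
i=24 'd': node 2→3
i=25 'b': node 3→4
i=26 'b': node 4→5
i=27 'd': node 5→6  ** P1@[22:27]
i=28 'd': node 6→0 (via fail)
i=29 'e': node 0→0
i=30 'c': node 0→1  ** P0@[30:30]
i=31 'c': node 1→1 (via fail)  ** P0@[31:31]
i=32 'a': node 1→2
i=33 'd': node 2→3
i=34 'b': node 3→4
i=35 'b': node 4→5
i=36 'd': node 5→6  ** P1@[31:36]
i=37 'c': node 6→1 (via fail)  ** P0@[37:37]
i=38 'b': node 1→0 (via fail)
i=39 'd': node 0→0
i=40 'e': node 0→0
i=41 'c': node 0→1  ** P0@[41:41]
i=42 'a': node 1→2
i=43 'd': node 2→3
i=44 'b': node 3→4
i=45 'b': node 4→5
i=46 'd': node 5→6  ** P1@[41:46]
i=47 'd': node 6→0 (via fail)
i=48 'c': node 0→1  ** P0@[48:48]
i=49 'a': node 1→2
i=50 'd': node 2→3
i=51 'b': node 3→4
i=52 'b': node 4→5
i=53 'd': node 5→6  ** P1@[48:53]
i=54 'e': node 6→0 (via fail)
i=55 'c': node 0→1  ** P0@[55:55]
i=56 'a': node 1→2
i=57 'c': node 2→1 (via fail)  ** P0@[57:57]
i=58 'a': node 1→2
i=59 'd': node 2→3
i=60 'b': node 3→4
i=61 'b': node 4→5
i=62 'd': node 5→6  ** P1@[57:62]
i=63 'e': node 6→0 (via fail)
i=64 'e': node 0→0
i=65 'a': node 0→0
i=66 'c': node 0→1  ** P0@[66:66]
i=67 'a': node 1→2
i=68 'd': node 2→3
i=69 'b': node 3→4
i=70 'b': node 4→5
i=71 'd': node 5→6  ** P1@[66:71]
i=72 'a': node 6→0 (via fail)
i=73 'e': node 0→0
i=74 'a': node 0→0

Matches: [[3,0],[4,0],[7,0],[8,0],[9,0],[14,1],[15,0],[16,0],[21,1],[22,0],[27,1],[30,0],[31,0],[36,1],[37,0],[41,0],[46,1],[48,0],[53,1],[55,0],[57,0],[62,1],[66,0],[71,1]]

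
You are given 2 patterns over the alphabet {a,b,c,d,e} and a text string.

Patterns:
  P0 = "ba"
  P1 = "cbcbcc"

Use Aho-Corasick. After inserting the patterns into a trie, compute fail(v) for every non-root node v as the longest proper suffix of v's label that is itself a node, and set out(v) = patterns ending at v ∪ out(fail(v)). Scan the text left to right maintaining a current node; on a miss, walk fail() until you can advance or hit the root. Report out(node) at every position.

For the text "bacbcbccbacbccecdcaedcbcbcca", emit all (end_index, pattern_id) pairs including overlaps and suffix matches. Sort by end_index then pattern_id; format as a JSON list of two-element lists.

Build automaton:
Trie nodes:
  0='ε' goto b→1 c→3
  1='b' goto a→2
  2='ba' goto ·  [P0 ends]
  3='c' goto b→4
  4='cb' goto c→5
  5='cbc' goto b→6
  6='cbcb' goto c→7
  7='cbcbc' goto c→8
  8='cbcbcc' goto ·  [P1 ends]

BFS fail/out derivation:
  n1('b'): parent n0 fail=0; on 'b' 0 → fail=0;  out ∅∪∅=∅
  n3('c'): parent n0 fail=0; on 'c' 0 → fail=0;  out ∅∪∅=∅
  n2('ba'): parent n1 fail=0; on 'a' 0 → fail=0;  out {0}∪∅={0}
  n4('cb'): parent n3 fail=0; on 'b' 0 → fail=1;  out ∅∪∅=∅
  n5('cbc'): parent n4 fail=1; on 'c' 1→0 → fail=3;  out ∅∪∅=∅
  n6('cbcb'): parent n5 fail=3; on 'b' 3 → fail=4;  out ∅∪∅=∅
  n7('cbcbc'): parent n6 fail=4; on 'c' 4 → fail=5;  out ∅∪∅=∅
  n8('cbcbcc'): parent n7 fail=5; on 'c' 5→3→0 → fail=3;  out {1}∪∅={1}

Run:
[0] read 'b'  n0⇒n1
[1] read 'a'  n1⇒n2  → match P0@[0:1]
[2] read 'c'  n2⇒n3 (fail-walked)
[3] read 'b'  n3⇒n4
[4] read 'c'  n4⇒n5
[5] read 'b'  n5⇒n6
[6] read 'c'  n6⇒n7
[7] read 'c'  n7⇒n8  → match P1@[2:7]
[8] read 'b'  n8⇒n4 (fail-walked)
[9] read 'a'  n4⇒n2 (fail-walked)  → match P0@[8:9]
[10] read 'c'  n2⇒n3 (fail-walked)
[11] read 'b'  n3⇒n4
[12] read 'c'  n4⇒n5
[13] read 'c'  n5⇒n3 (fail-walked)
[14] read 'e'  n3⇒n0 (fail-walked)
[15] read 'c'  n0⇒n3
[16] read 'd'  n3⇒n0 (fail-walked)
[17] read 'c'  n0⇒n3
[18] read 'a'  n3⇒n0 (fail-walked)
[19] read 'e'  n0⇒n0
[20] read 'd'  n0⇒n0
[21] read 'c'  n0⇒n3
[22] read 'b'  n3⇒n4
[23] read 'c'  n4⇒n5
[24] read 'b'  n5⇒n6
[25] read 'c'  n6⇒n7
[26] read 'c'  n7⇒n8  → match P1@[21:26]
[27] read 'a'  n8⇒n0 (fail-walked)

Result: [[1,0],[7,1],[9,0],[26,1]]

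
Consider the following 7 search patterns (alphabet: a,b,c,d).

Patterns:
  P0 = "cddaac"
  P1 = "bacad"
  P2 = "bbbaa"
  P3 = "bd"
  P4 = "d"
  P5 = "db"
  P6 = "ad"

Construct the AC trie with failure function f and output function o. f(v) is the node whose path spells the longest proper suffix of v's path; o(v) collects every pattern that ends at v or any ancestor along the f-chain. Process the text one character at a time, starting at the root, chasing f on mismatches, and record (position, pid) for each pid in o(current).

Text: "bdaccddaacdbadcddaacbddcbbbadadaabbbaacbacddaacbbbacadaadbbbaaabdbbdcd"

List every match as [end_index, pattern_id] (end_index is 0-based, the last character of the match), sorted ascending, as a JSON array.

Build:
Trie nodes:
  n0 'ε': a→19 b→7 c→1 d→17
  n1 'c': d→2
  n2 'cd': d→3
  n3 'cdd': a→4
  n4 'cdda': a→5
  n5 'cddaa': c→6
  n6 'cddaac': ·  ←P0
  n7 'b': a→8 b→12 d→16
  n8 'ba': c→9
  n9 'bac': a→10
  n10 'baca': d→11
  n11 'bacad': ·  ←P1
  n12 'bb': b→13
  n13 'bbb': a→14
  n14 'bbba': a→15
  n15 'bbbaa': ·  ←P2
  n16 'bd': ·  ←P3
  n17 'd': b→18  ←P4
  n18 'db': ·  ←P5
  n19 'a': d→20
  n20 'ad': ·  ←P6

Failure links (BFS by depth):
  n1('c'): parent n0 fail=0; on 'c' 0 → fail=0;  out ∅∪∅=∅
  n7('b'): parent n0 fail=0; on 'b' 0 → fail=0;  out ∅∪∅=∅
  n17('d'): parent n0 fail=0; on 'd' 0 → fail=0;  out {4}∪∅={4}
  n19('a'): parent n0 fail=0; on 'a' 0 → fail=0;  out ∅∪∅=∅
  n2('cd'): parent n1 fail=0; on 'd' 0 → fail=17;  out ∅∪{4}={4}
  n8('ba'): parent n7 fail=0; on 'a' 0 → fail=19;  out ∅∪∅=∅
  n12('bb'): parent n7 fail=0; on 'b' 0 → fail=7;  out ∅∪∅=∅
  n16('bd'): parent n7 fail=0; on 'd' 0 → fail=17;  out {3}∪{4}={3,4}
  n18('db'): parent n17 fail=0; on 'b' 0 → fail=7;  out {5}∪∅={5}
  n20('ad'): parent n19 fail=0; on 'd' 0 → fail=17;  out {6}∪{4}={4,6}
  n3('cdd'): parent n2 fail=17; on 'd' 17→0 → fail=17;  out ∅∪{4}={4}
  n9('bac'): parent n8 fail=19; on 'c' 19→0 → fail=1;  out ∅∪∅=∅
  n13('bbb'): parent n12 fail=7; on 'b' 7 → fail=12;  out ∅∪∅=∅
  n4('cdda'): parent n3 fail=17; on 'a' 17→0 → fail=19;  out ∅∪∅=∅
  n10('baca'): parent n9 fail=1; on 'a' 1→0 → fail=19;  out ∅∪∅=∅
  n14('bbba'): parent n13 fail=12; on 'a' 12→7 → fail=8;  out ∅∪∅=∅
  n5('cddaa'): parent n4 fail=19; on 'a' 19→0 → fail=19;  out ∅∪∅=∅
  n11('bacad'): parent n10 fail=19; on 'd' 19 → fail=20;  out {1}∪{4,6}={1,4,6}
  n15('bbbaa'): parent n14 fail=8; on 'a' 8→19→0 → fail=19;  out {2}∪∅={2}
  n6('cddaac'): parent n5 fail=19; on 'c' 19→0 → fail=1;  out {0}∪∅={0}

Scan:
i=0 'b': node 0→7
i=1 'd': node 7→16  emit P3@[0:1],P4@[1:1]
i=2 'a': node 16→19 (via fail)
i=3 'c': node 19→1 (via fail)
i=4 'c': node 1→1 (via fail)
i=5 'd': node 1→2  emit P4@[5:5]
i=6 'd': node 2→3  emit P4@[6:6]
i=7 'a': node 3→4
i=8 'a': node 4→5
i=9 'c': node 5→6  emit P0@[4:9]
i=10 'd': node 6→2 (via fail)  emit P4@[10:10]
i=11 'b': node 2→18 (via fail)  emit P5@[10:11]
i=12 'a': node 18→8 (via fail)
i=13 'd': node 8→20 (via fail)  emit P4@[13:13],P6@[12:13]
i=14 'c': node 20→1 (via fail)
i=15 'd': node 1→2  emit P4@[15:15]
i=16 'd': node 2→3  emit P4@[16:16]
i=17 'a': node 3→4
i=18 'a': node 4→5
i=19 'c': node 5→6  emit P0@[14:19]
i=20 'b': node 6→7 (via fail)
i=21 'd': node 7→16  emit P3@[20:21],P4@[21:21]
i=22 'd': node 16→17 (via fail)  emit P4@[22:22]
i=23 'c': node 17→1 (via fail)
i=24 'b': node 1→7 (via fail)
i=25 'b': node 7→12
i=26 'b': node 12→13
i=27 'a': node 13→14
i=28 'd': node 14→20 (via fail)  emit P4@[28:28],P6@[27:28]
i=29 'a': node 20→19 (via fail)
i=30 'd': node 19→20  emit P4@[30:30],P6@[29:30]
i=31 'a': node 20→19 (via fail)
i=32 'a': node 19→19 (via fail)
i=33 'b': node 19→7 (via fail)
i=34 'b': node 7→12
i=35 'b': node 12→13
i=36 'a': node 13→14
i=37 'a': node 14→15  emit P2@[33:37]
i=38 'c': node 15→1 (via fail)
i=39 'b': node 1→7 (via fail)
i=40 'a': node 7→8
i=41 'c': node 8→9
i=42 'd': node 9→2 (via fail)  emit P4@[42:42]
i=43 'd': node 2→3  emit P4@[43:43]
i=44 'a': node 3→4
i=45 'a': node 4→5
i=46 'c': node 5→6  emit P0@[41:46]
i=47 'b': node 6→7 (via fail)
i=48 'b': node 7→12
i=49 'b': node 12→13
i=50 'a': node 13→14
i=51 'c': node 14→9 (via fail)
i=52 'a': node 9→10
i=53 'd': node 10→11  emit P1@[49:53],P4@[53:53],P6@[52:53]
i=54 'a': node 11→19 (via fail)
i=55 'a': node 19→19 (via fail)
i=56 'd': node 19→20  emit P4@[56:56],P6@[55:56]
i=57 'b': node 20→18 (via fail)  emit P5@[56:57]
i=58 'b': node 18→12 (via fail)
i=59 'b': node 12→13
i=60 'a': node 13→14
i=61 'a': node 14→15  emit P2@[57:61]
i=62 'a': node 15→19 (via fail)
i=63 'b': node 19→7 (via fail)
i=64 'd': node 7→16  emit P3@[63:64],P4@[64:64]
i=65 'b': node 16→18 (via fail)  emit P5@[64:65]
i=66 'b': node 18→12 (via fail)
i=67 'd': node 12→16 (via fail)  emit P3@[66:67],P4@[67:67]
i=68 'c': node 16→1 (via fail)
i=69 'd': node 1→2  emit P4@[69:69]

Result: [[1,3],[1,4],[5,4],[6,4],[9,0],[10,4],[11,5],[13,4],[13,6],[15,4],[16,4],[19,0],[21,3],[21,4],[22,4],[28,4],[28,6],[30,4],[30,6],[37,2],[42,4],[43,4],[46,0],[53,1],[53,4],[53,6],[56,4],[56,6],[57,5],[61,2],[64,3],[64,4],[65,5],[67,3],[67,4],[69,4]]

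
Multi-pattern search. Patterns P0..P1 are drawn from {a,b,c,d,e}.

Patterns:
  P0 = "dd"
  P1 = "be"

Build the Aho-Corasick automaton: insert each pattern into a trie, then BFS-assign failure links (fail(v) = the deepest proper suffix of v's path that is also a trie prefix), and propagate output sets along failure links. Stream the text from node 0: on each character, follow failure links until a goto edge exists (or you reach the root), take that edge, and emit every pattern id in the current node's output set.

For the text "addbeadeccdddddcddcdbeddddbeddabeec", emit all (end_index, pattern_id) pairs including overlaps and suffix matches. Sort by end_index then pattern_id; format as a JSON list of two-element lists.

Build:
Trie (insert patterns):
  0='ε' goto b→3 d→1
  1='d' goto d→2
  2='dd' goto ·  ←P0
  3='b' goto e→4
  4='be' goto ·  ←P1

BFS fail/out derivation:
  fail(1) 'd': from fail(0)=0 chase 'd': 0 ⇒ 0;  out=∅∪out(0)=∅
  fail(3) 'b': from fail(0)=0 chase 'b': 0 ⇒ 0;  out=∅∪out(0)=∅
  fail(2) 'dd': from fail(1)=0 chase 'd': 0 ⇒ 1;  out={0}∪out(1)={0}
  fail(4) 'be': from fail(3)=0 chase 'e': 0 ⇒ 0;  out={1}∪out(0)={1}

Run:
i=0 'a': node 0→0
i=1 'd': node 0→1
i=2 'd': node 1→2  emit P0@[1:2]
i=3 'b': node 2→3 (fail-walked)
i=4 'e': node 3→4  emit P1@[3:4]
i=5 'a': node 4→0 (fail-walked)
i=6 'd': node 0→1
i=7 'e': node 1→0 (fail-walked)
i=8 'c': node 0→0
i=9 'c': node 0→0
i=10 'd': node 0→1
i=11 'd': node 1→2  emit P0@[10:11]
i=12 'd': node 2→2 (fail-walked)  emit P0@[11:12]
i=13 'd': node 2→2 (fail-walked)  emit P0@[12:13]
i=14 'd': node 2→2 (fail-walked)  emit P0@[13:14]
i=15 'c': node 2→0 (fail-walked)
i=16 'd': node 0→1
i=17 'd': node 1→2  emit P0@[16:17]
i=18 'c': node 2→0 (fail-walked)
i=19 'd': node 0→1
i=20 'b': node 1→3 (fail-walked)
i=21 'e': node 3→4  emit P1@[20:21]
i=22 'd': node 4→1 (fail-walked)
i=23 'd': node 1→2  emit P0@[22:23]
i=24 'd': node 2→2 (fail-walked)  emit P0@[23:24]
i=25 'd': node 2→2 (fail-walked)  emit P0@[24:25]
i=26 'b': node 2→3 (fail-walked)
i=27 'e': node 3→4  emit P1@[26:27]
i=28 'd': node 4→1 (fail-walked)
i=29 'd': node 1→2  emit P0@[28:29]
i=30 'a': node 2→0 (fail-walked)
i=31 'b': node 0→3
i=32 'e': node 3→4  emit P1@[31:32]
i=33 'e': node 4→0 (fail-walked)
i=34 'c': node 0→0

All matches (sorted): [[2,0],[4,1],[11,0],[12,0],[13,0],[14,0],[17,0],[21,1],[23,0],[24,0],[25,0],[27,1],[29,0],[32,1]]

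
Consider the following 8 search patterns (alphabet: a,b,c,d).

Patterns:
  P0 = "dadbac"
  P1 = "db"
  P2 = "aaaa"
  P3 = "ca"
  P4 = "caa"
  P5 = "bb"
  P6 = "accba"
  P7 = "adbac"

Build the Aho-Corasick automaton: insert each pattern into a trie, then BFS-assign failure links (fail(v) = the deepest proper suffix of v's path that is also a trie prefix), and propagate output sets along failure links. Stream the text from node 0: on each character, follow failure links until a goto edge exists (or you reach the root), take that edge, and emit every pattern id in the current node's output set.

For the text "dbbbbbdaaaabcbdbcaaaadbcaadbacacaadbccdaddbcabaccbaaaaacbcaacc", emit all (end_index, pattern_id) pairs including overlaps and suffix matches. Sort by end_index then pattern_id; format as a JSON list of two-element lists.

Build automaton:
Trie (insert patterns):
  n0 'ε': a→8 b→15 c→12 d→1
  n1 'd': a→2 b→7
  n2 'da': d→3
  n3 'dad': b→4
  n4 'dadb': a→5
  n5 'dadba': c→6
  n6 'dadbac': ·  ←P0
  n7 'db': ·  ←P1
  n8 'a': a→9 c→17 d→21
  n9 'aa': a→10
  n10 'aaa': a→11
  n11 'aaaa': ·  ←P2
  n12 'c': a→13
  n13 'ca': a→14  ←P3
  n14 'caa': ·  ←P4
  n15 'b': b→16
  n16 'bb': ·  ←P5
  n17 'ac': c→18
  n18 'acc': b→19
  n19 'accb': a→20
  n20 'accba': ·  ←P6
  n21 'ad': b→22
  n22 'adb': a→23
  n23 'adba': c→24
  n24 'adbac': ·  ←P7

Failure links (BFS by depth):
  n1('d'): parent n0 fail=0; on 'd' 0 → fail=0;  out ∅∪∅=∅
  n8('a'): parent n0 fail=0; on 'a' 0 → fail=0;  out ∅∪∅=∅
  n12('c'): parent n0 fail=0; on 'c' 0 → fail=0;  out ∅∪∅=∅
  n15('b'): parent n0 fail=0; on 'b' 0 → fail=0;  out ∅∪∅=∅
  n2('da'): parent n1 fail=0; on 'a' 0 → fail=8;  out ∅∪∅=∅
  n7('db'): parent n1 fail=0; on 'b' 0 → fail=15;  out {1}∪∅={1}
  n9('aa'): parent n8 fail=0; on 'a' 0 → fail=8;  out ∅∪∅=∅
  n13('ca'): parent n12 fail=0; on 'a' 0 → fail=8;  out {3}∪∅={3}
  n16('bb'): parent n15 fail=0; on 'b' 0 → fail=15;  out {5}∪∅={5}
  n17('ac'): parent n8 fail=0; on 'c' 0 → fail=12;  out ∅∪∅=∅
  n21('ad'): parent n8 fail=0; on 'd' 0 → fail=1;  out ∅∪∅=∅
  n3('dad'): parent n2 fail=8; on 'd' 8 → fail=21;  out ∅∪∅=∅
  n10('aaa'): parent n9 fail=8; on 'a' 8 → fail=9;  out ∅∪∅=∅
  n14('caa'): parent n13 fail=8; on 'a' 8 → fail=9;  out {4}∪∅={4}
  n18('acc'): parent n17 fail=12; on 'c' 12→0 → fail=12;  out ∅∪∅=∅
  n22('adb'): parent n21 fail=1; on 'b' 1 → fail=7;  out ∅∪{1}={1}
  n4('dadb'): parent n3 fail=21; on 'b' 21 → fail=22;  out ∅∪{1}={1}
  n11('aaaa'): parent n10 fail=9; on 'a' 9 → fail=10;  out {2}∪∅={2}
  n19('accb'): parent n18 fail=12; on 'b' 12→0 → fail=15;  out ∅∪∅=∅
  n23('adba'): parent n22 fail=7; on 'a' 7→15→0 → fail=8;  out ∅∪∅=∅
  n5('dadba'): parent n4 fail=22; on 'a' 22 → fail=23;  out ∅∪∅=∅
  n20('accba'): parent n19 fail=15; on 'a' 15→0 → fail=8;  out {6}∪∅={6}
  n24('adbac'): parent n23 fail=8; on 'c' 8 → fail=17;  out {7}∪∅={7}
  n6('dadbac'): parent n5 fail=23; on 'c' 23 → fail=24;  out {0}∪{7}={0,7}

Scan:
[0] read 'd'  n0⇒n1
[1] read 'b'  n1⇒n7  → match P1@[0:1]
[2] read 'b'  n7⇒n16 ·f  → match P5@[1:2]
[3] read 'b'  n16⇒n16 ·f  → match P5@[2:3]
[4] read 'b'  n16⇒n16 ·f  → match P5@[3:4]
[5] read 'b'  n16⇒n16 ·f  → match P5@[4:5]
[6] read 'd'  n16⇒n1 ·f
[7] read 'a'  n1⇒n2
[8] read 'a'  n2⇒n9 ·f
[9] read 'a'  n9⇒n10
[10] read 'a'  n10⇒n11  → match P2@[7:10]
[11] read 'b'  n11⇒n15 ·f
[12] read 'c'  n15⇒n12 ·f
[13] read 'b'  n12⇒n15 ·f
[14] read 'd'  n15⇒n1 ·f
[15] read 'b'  n1⇒n7  → match P1@[14:15]
[16] read 'c'  n7⇒n12 ·f
[17] read 'a'  n12⇒n13  → match P3@[16:17]
[18] read 'a'  n13⇒n14  → match P4@[16:18]
[19] read 'a'  n14⇒n10 ·f
[20] read 'a'  n10⇒n11  → match P2@[17:20]
[21] read 'd'  n11⇒n21 ·f
[22] read 'b'  n21⇒n22  → match P1@[21:22]
[23] read 'c'  n22⇒n12 ·f
[24] read 'a'  n12⇒n13  → match P3@[23:24]
[25] read 'a'  n13⇒n14  → match P4@[23:25]
[26] read 'd'  n14⇒n21 ·f
[27] read 'b'  n21⇒n22  → match P1@[26:27]
[28] read 'a'  n22⇒n23
[29] read 'c'  n23⇒n24  → match P7@[25:29]
[30] read 'a'  n24⇒n13 ·f  → match P3@[29:30]
[31] read 'c'  n13⇒n17 ·f
[32] read 'a'  n17⇒n13 ·f  → match P3@[31:32]
[33] read 'a'  n13⇒n14  → match P4@[31:33]
[34] read 'd'  n14⇒n21 ·f
[35] read 'b'  n21⇒n22  → match P1@[34:35]
[36] read 'c'  n22⇒n12 ·f
[37] read 'c'  n12⇒n12 ·f
[38] read 'd'  n12⇒n1 ·f
[39] read 'a'  n1⇒n2
[40] read 'd'  n2⇒n3
[41] read 'd'  n3⇒n1 ·f
[42] read 'b'  n1⇒n7  → match P1@[41:42]
[43] read 'c'  n7⇒n12 ·f
[44] read 'a'  n12⇒n13  → match P3@[43:44]
[45] read 'b'  n13⇒n15 ·f
[46] read 'a'  n15⇒n8 ·f
[47] read 'c'  n8⇒n17
[48] read 'c'  n17⇒n18
[49] read 'b'  n18⇒n19
[50] read 'a'  n19⇒n20  → match P6@[46:50]
[51] read 'a'  n20⇒n9 ·f
[52] read 'a'  n9⇒n10
[53] read 'a'  n10⇒n11  → match P2@[50:53]
[54] read 'a'  n11⇒n11 ·f  → match P2@[51:54]
[55] read 'c'  n11⇒n17 ·f
[56] read 'b'  n17⇒n15 ·f
[57] read 'c'  n15⇒n12 ·f
[58] read 'a'  n12⇒n13  → match P3@[57:58]
[59] read 'a'  n13⇒n14  → match P4@[57:59]
[60] read 'c'  n14⇒n17 ·f
[61] read 'c'  n17⇒n18

Result: [[1,1],[2,5],[3,5],[4,5],[5,5],[10,2],[15,1],[17,3],[18,4],[20,2],[22,1],[24,3],[25,4],[27,1],[29,7],[30,3],[32,3],[33,4],[35,1],[42,1],[44,3],[50,6],[53,2],[54,2],[58,3],[59,4]]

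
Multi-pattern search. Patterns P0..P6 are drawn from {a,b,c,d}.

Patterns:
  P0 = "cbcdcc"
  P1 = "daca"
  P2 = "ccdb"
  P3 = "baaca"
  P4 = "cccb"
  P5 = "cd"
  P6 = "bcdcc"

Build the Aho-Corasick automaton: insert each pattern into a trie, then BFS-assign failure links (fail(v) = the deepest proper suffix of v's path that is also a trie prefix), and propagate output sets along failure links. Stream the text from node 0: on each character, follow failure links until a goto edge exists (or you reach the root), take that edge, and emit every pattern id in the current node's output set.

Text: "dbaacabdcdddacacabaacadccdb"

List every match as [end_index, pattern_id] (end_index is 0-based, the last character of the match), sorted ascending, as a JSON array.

Build:
Trie (insert patterns):
  0='ε' goto b→14 c→1 d→7
  1='c' goto b→2 c→11 d→21
  2='cb' goto c→3
  3='cbc' goto d→4
  4='cbcd' goto c→5
  5='cbcdc' goto c→6
  6='cbcdcc' goto ·  ←P0
  7='d' goto a→8
  8='da' goto c→9
  9='dac' goto a→10
  10='daca' goto ·  ←P1
  11='cc' goto c→19 d→12
  12='ccd' goto b→13
  13='ccdb' goto ·  ←P2
  14='b' goto a→15 c→22
  15='ba' goto a→16
  16='baa' goto c→17
  17='baac' goto a→18
  18='baaca' goto ·  ←P3
  19='ccc' goto b→20
  20='cccb' goto ·  ←P4
  21='cd' goto ·  ←P5
  22='bc' goto d→23
  23='bcd' goto c→24
  24='bcdc' goto c→25
  25='bcdcc' goto ·  ←P6

Failure links (BFS by depth):
  fail(1) 'c': from fail(0)=0 chase 'c': 0 ⇒ 0;  out=∅∪out(0)=∅
  fail(7) 'd': from fail(0)=0 chase 'd': 0 ⇒ 0;  out=∅∪out(0)=∅
  fail(14) 'b': from fail(0)=0 chase 'b': 0 ⇒ 0;  out=∅∪out(0)=∅
  fail(2) 'cb': from fail(1)=0 chase 'b': 0 ⇒ 14;  out=∅∪out(14)=∅
  fail(8) 'da': from fail(7)=0 chase 'a': 0 ⇒ 0;  out=∅∪out(0)=∅
  fail(11) 'cc': from fail(1)=0 chase 'c': 0 ⇒ 1;  out=∅∪out(1)=∅
  fail(15) 'ba': from fail(14)=0 chase 'a': 0 ⇒ 0;  out=∅∪out(0)=∅
  fail(21) 'cd': from fail(1)=0 chase 'd': 0 ⇒ 7;  out={5}∪out(7)={5}
  fail(22) 'bc': from fail(14)=0 chase 'c': 0 ⇒ 1;  out=∅∪out(1)=∅
  fail(3) 'cbc': from fail(2)=14 chase 'c': 14 ⇒ 22;  out=∅∪out(22)=∅
  fail(9) 'dac': from fail(8)=0 chase 'c': 0 ⇒ 1;  out=∅∪out(1)=∅
  fail(12) 'ccd': from fail(11)=1 chase 'd': 1 ⇒ 21;  out=∅∪out(21)={5}
  fail(16) 'baa': from fail(15)=0 chase 'a': 0 ⇒ 0;  out=∅∪out(0)=∅
  fail(19) 'ccc': from fail(11)=1 chase 'c': 1 ⇒ 11;  out=∅∪out(11)=∅
  fail(23) 'bcd': from fail(22)=1 chase 'd': 1 ⇒ 21;  out=∅∪out(21)={5}
  fail(4) 'cbcd': from fail(3)=22 chase 'd': 22 ⇒ 23;  out=∅∪out(23)={5}
  fail(10) 'daca': from fail(9)=1 chase 'a': 1→0 ⇒ 0;  out={1}∪out(0)={1}
  fail(13) 'ccdb': from fail(12)=21 chase 'b': 21→7→0 ⇒ 14;  out={2}∪out(14)={2}
  fail(17) 'baac': from fail(16)=0 chase 'c': 0 ⇒ 1;  out=∅∪out(1)=∅
  fail(20) 'cccb': from fail(19)=11 chase 'b': 11→1 ⇒ 2;  out={4}∪out(2)={4}
  fail(24) 'bcdc': from fail(23)=21 chase 'c': 21→7→0 ⇒ 1;  out=∅∪out(1)=∅
  fail(5) 'cbcdc': from fail(4)=23 chase 'c': 23 ⇒ 24;  out=∅∪out(24)=∅
  fail(18) 'baaca': from fail(17)=1 chase 'a': 1→0 ⇒ 0;  out={3}∪out(0)={3}
  fail(25) 'bcdcc': from fail(24)=1 chase 'c': 1 ⇒ 11;  out={6}∪out(11)={6}
  fail(6) 'cbcdcc': from fail(5)=24 chase 'c': 24 ⇒ 25;  out={0}∪out(25)={0,6}

Run:
pos 0 'd': at 7
pos 1 'b': at 14 (fail-walked)
pos 2 'a': at 15
pos 3 'a': at 16
pos 4 'c': at 17
pos 5 'a': at 18  emit P3@[1:5]
pos 6 'b': at 14 (fail-walked)
pos 7 'd': at 7 (fail-walked)
pos 8 'c': at 1 (fail-walked)
pos 9 'd': at 21  emit P5@[8:9]
pos 10 'd': at 7 (fail-walked)
pos 11 'd': at 7 (fail-walked)
pos 12 'a': at 8
pos 13 'c': at 9
pos 14 'a': at 10  emit P1@[11:14]
pos 15 'c': at 1 (fail-walked)
pos 16 'a': at 0 (fail-walked)
pos 17 'b': at 14
pos 18 'a': at 15
pos 19 'a': at 16
pos 20 'c': at 17
pos 21 'a': at 18  emit P3@[17:21]
pos 22 'd': at 7 (fail-walked)
pos 23 'c': at 1 (fail-walked)
pos 24 'c': at 11
pos 25 'd': at 12  emit P5@[24:25]
pos 26 'b': at 13  emit P2@[23:26]

All matches (sorted): [[5,3],[9,5],[14,1],[21,3],[25,5],[26,2]]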